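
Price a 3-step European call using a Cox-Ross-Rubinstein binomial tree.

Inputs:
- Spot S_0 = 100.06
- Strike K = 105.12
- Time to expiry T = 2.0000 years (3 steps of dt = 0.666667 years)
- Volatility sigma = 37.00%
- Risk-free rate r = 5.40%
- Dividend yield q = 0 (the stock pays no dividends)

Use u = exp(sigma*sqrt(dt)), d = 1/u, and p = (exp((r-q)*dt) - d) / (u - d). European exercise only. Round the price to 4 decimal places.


dt = T/N = 0.666667
u = exp(sigma*sqrt(dt)) = 1.352702; d = 1/u = 0.739261
p = (exp((r-q)*dt) - d) / (u - d) = 0.484798
Discount per step: exp(-r*dt) = 0.964640
Stock lattice S(k, i) with i counting down-moves:
  k=0: S(0,0) = 100.0600
  k=1: S(1,0) = 135.3513; S(1,1) = 73.9705
  k=2: S(2,0) = 183.0899; S(2,1) = 100.0600; S(2,2) = 54.6835
  k=3: S(3,0) = 247.6660; S(3,1) = 135.3513; S(3,2) = 73.9705; S(3,3) = 40.4254
Terminal payoffs V(N, i) = max(S_T - K, 0):
  V(3,0) = 142.546036; V(3,1) = 30.231316; V(3,2) = 0.000000; V(3,3) = 0.000000
Backward induction: V(k, i) = exp(-r*dt) * [p * V(k+1, i) + (1-p) * V(k+1, i+1)].
  V(2,0) = exp(-r*dt) * [p*142.546036 + (1-p)*30.231316] = 81.686947
  V(2,1) = exp(-r*dt) * [p*30.231316 + (1-p)*0.000000] = 14.137842
  V(2,2) = exp(-r*dt) * [p*0.000000 + (1-p)*0.000000] = 0.000000
  V(1,0) = exp(-r*dt) * [p*81.686947 + (1-p)*14.137842] = 45.227645
  V(1,1) = exp(-r*dt) * [p*14.137842 + (1-p)*0.000000] = 6.611640
  V(0,0) = exp(-r*dt) * [p*45.227645 + (1-p)*6.611640] = 24.436843

Answer: Price = V(0,0) = 24.4368


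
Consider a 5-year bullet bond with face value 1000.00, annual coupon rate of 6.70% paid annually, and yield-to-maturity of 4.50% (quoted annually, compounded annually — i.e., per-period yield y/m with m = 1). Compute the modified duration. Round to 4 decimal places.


Coupon per period c = face * coupon_rate / m = 67.000000
Periods per year m = 1; per-period yield y/m = 0.045000
Number of cashflows N = 5
Cashflows (t years, CF_t, discount factor 1/(1+y/m)^(m*t), PV):
  t = 1.0000: CF_t = 67.000000, DF = 0.956938, PV = 64.114833
  t = 2.0000: CF_t = 67.000000, DF = 0.915730, PV = 61.353907
  t = 3.0000: CF_t = 67.000000, DF = 0.876297, PV = 58.711872
  t = 4.0000: CF_t = 67.000000, DF = 0.838561, PV = 56.183610
  t = 5.0000: CF_t = 1067.000000, DF = 0.802451, PV = 856.215267
Price P = sum_t PV_t = 1096.579488
First compute Macaulay numerator sum_t t * PV_t:
  t * PV_t at t = 1.0000: 64.114833
  t * PV_t at t = 2.0000: 122.707813
  t * PV_t at t = 3.0000: 176.135617
  t * PV_t at t = 4.0000: 224.734440
  t * PV_t at t = 5.0000: 4281.076333
Macaulay duration D = 4868.769037 / 1096.579488 = 4.439960
Modified duration = D / (1 + y/m) = 4.439960 / (1 + 0.045000) = 4.248766

Answer: Modified duration = 4.2488


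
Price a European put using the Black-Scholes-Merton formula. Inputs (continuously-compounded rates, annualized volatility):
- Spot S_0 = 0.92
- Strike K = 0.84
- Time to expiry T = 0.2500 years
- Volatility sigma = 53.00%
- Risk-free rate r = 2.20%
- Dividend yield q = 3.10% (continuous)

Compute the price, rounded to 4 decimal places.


d1 = (ln(S/K) + (r - q + 0.5*sigma^2) * T) / (sigma * sqrt(T)) = 0.46729916
d2 = d1 - sigma * sqrt(T) = 0.20229916
exp(-rT) = 0.99451510; exp(-qT) = 0.99227995
P = K * exp(-rT) * N(-d2) - S_0 * exp(-qT) * N(-d1)
N(-d1) = 0.32014293; N(-d2) = 0.41984143
P = 0.8400 * 0.99451510 * 0.41984143 - 0.9200 * 0.99227995 * 0.32014293 = 0.0585

Answer: Price = 0.0585


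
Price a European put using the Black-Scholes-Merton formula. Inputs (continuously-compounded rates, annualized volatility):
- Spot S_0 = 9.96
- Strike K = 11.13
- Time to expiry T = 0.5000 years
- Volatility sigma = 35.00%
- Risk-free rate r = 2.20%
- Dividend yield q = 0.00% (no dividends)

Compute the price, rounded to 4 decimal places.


d1 = (ln(S/K) + (r - q + 0.5*sigma^2) * T) / (sigma * sqrt(T)) = -0.28058843
d2 = d1 - sigma * sqrt(T) = -0.52807580
exp(-rT) = 0.98906028; exp(-qT) = 1.00000000
P = K * exp(-rT) * N(-d2) - S_0 * exp(-qT) * N(-d1)
N(-d1) = 0.61048695; N(-d2) = 0.70127664
P = 11.1300 * 0.98906028 * 0.70127664 - 9.9600 * 1.00000000 * 0.61048695 = 1.6394

Answer: Price = 1.6394


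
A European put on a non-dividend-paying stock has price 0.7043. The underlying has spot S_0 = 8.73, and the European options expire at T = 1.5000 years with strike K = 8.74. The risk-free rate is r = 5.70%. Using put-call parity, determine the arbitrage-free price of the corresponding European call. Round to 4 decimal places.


Put-call parity: C - P = S_0 * exp(-qT) - K * exp(-rT).
S_0 * exp(-qT) = 8.7300 * 1.00000000 = 8.73000000
K * exp(-rT) = 8.7400 * 0.91805314 = 8.02378447
C = P + S*exp(-qT) - K*exp(-rT)
C = 0.7043 + 8.73000000 - 8.02378447 = 1.4105

Answer: Call price = 1.4105


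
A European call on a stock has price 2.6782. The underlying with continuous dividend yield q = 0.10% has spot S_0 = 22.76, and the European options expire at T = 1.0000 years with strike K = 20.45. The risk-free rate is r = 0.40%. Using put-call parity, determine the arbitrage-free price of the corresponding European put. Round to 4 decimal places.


Put-call parity: C - P = S_0 * exp(-qT) - K * exp(-rT).
S_0 * exp(-qT) = 22.7600 * 0.99900050 = 22.73725138
K * exp(-rT) = 20.4500 * 0.99600799 = 20.36836338
P = C - S*exp(-qT) + K*exp(-rT)
P = 2.6782 - 22.73725138 + 20.36836338 = 0.3093

Answer: Put price = 0.3093


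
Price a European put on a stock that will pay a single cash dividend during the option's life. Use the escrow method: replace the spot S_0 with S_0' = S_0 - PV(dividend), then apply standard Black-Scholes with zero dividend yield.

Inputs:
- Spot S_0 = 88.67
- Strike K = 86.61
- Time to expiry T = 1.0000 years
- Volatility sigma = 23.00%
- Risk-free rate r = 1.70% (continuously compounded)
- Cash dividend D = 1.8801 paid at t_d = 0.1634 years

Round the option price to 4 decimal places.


PV(D) = D * exp(-r * t_d) = 1.8801 * 0.99722605 = 1.87488471
S_0' = S_0 - PV(D) = 88.6700 - 1.87488471 = 86.79511529
d1 = (ln(S_0'/K) + (r + sigma^2/2)*T) / (sigma*sqrt(T)) = 0.19819592
d2 = d1 - sigma*sqrt(T) = -0.03180408
exp(-rT) = 0.98314368
N(-d1) = 0.42144589; N(-d2) = 0.51268585
P = K * exp(-rT) * N(-d2) - S_0' * N(-d1) = 86.6100 * 0.98314368 * 0.51268585 - 86.79511529 * 0.42144589 = 7.0758

Answer: Price = 7.0758


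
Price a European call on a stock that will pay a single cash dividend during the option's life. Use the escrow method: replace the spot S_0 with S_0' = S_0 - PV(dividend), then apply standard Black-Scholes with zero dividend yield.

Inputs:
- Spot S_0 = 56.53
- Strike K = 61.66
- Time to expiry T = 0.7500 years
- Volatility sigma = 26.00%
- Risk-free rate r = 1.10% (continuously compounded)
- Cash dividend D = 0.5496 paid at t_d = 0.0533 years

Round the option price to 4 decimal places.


Answer: Price = 3.0608

Derivation:
PV(D) = D * exp(-r * t_d) = 0.5496 * 0.99941387 = 0.54927786
S_0' = S_0 - PV(D) = 56.5300 - 0.54927786 = 55.98072214
d1 = (ln(S_0'/K) + (r + sigma^2/2)*T) / (sigma*sqrt(T)) = -0.27991735
d2 = d1 - sigma*sqrt(T) = -0.50508395
exp(-rT) = 0.99178394
N(d1) = 0.38977046; N(d2) = 0.30674994
C = S_0' * N(d1) - K * exp(-rT) * N(d2) = 55.98072214 * 0.38977046 - 61.6600 * 0.99178394 * 0.30674994 = 3.0608


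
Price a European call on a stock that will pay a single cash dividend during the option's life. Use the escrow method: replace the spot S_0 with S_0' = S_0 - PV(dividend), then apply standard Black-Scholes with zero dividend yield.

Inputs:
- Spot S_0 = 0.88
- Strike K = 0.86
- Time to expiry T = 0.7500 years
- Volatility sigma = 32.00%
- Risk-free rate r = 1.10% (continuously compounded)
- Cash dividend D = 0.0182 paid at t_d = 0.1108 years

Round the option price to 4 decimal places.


PV(D) = D * exp(-r * t_d) = 0.0182 * 0.99878194 = 0.01817783
S_0' = S_0 - PV(D) = 0.8800 - 0.01817783 = 0.86182217
d1 = (ln(S_0'/K) + (r + sigma^2/2)*T) / (sigma*sqrt(T)) = 0.17597116
d2 = d1 - sigma*sqrt(T) = -0.10115697
exp(-rT) = 0.99178394
N(d1) = 0.56984170; N(d2) = 0.45971293
C = S_0' * N(d1) - K * exp(-rT) * N(d2) = 0.86182217 * 0.56984170 - 0.8600 * 0.99178394 * 0.45971293 = 0.0990

Answer: Price = 0.0990


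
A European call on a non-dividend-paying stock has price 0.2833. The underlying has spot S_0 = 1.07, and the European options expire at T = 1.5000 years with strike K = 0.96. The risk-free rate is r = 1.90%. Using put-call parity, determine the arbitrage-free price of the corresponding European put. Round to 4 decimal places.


Put-call parity: C - P = S_0 * exp(-qT) - K * exp(-rT).
S_0 * exp(-qT) = 1.0700 * 1.00000000 = 1.07000000
K * exp(-rT) = 0.9600 * 0.97190229 = 0.93302620
P = C - S*exp(-qT) + K*exp(-rT)
P = 0.2833 - 1.07000000 + 0.93302620 = 0.1463

Answer: Put price = 0.1463


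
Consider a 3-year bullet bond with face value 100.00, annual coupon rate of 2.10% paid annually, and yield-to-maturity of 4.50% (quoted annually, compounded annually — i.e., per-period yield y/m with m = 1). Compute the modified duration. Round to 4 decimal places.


Coupon per period c = face * coupon_rate / m = 2.100000
Periods per year m = 1; per-period yield y/m = 0.045000
Number of cashflows N = 3
Cashflows (t years, CF_t, discount factor 1/(1+y/m)^(m*t), PV):
  t = 1.0000: CF_t = 2.100000, DF = 0.956938, PV = 2.009569
  t = 2.0000: CF_t = 2.100000, DF = 0.915730, PV = 1.923033
  t = 3.0000: CF_t = 102.100000, DF = 0.876297, PV = 89.469883
Price P = sum_t PV_t = 93.402486
First compute Macaulay numerator sum_t t * PV_t:
  t * PV_t at t = 1.0000: 2.009569
  t * PV_t at t = 2.0000: 3.846066
  t * PV_t at t = 3.0000: 268.409650
Macaulay duration D = 274.265285 / 93.402486 = 2.936381
Modified duration = D / (1 + y/m) = 2.936381 / (1 + 0.045000) = 2.809934

Answer: Modified duration = 2.8099


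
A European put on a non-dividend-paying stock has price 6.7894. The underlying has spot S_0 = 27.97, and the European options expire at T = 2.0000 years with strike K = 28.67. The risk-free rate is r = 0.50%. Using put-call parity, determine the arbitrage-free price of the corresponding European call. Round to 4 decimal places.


Put-call parity: C - P = S_0 * exp(-qT) - K * exp(-rT).
S_0 * exp(-qT) = 27.9700 * 1.00000000 = 27.97000000
K * exp(-rT) = 28.6700 * 0.99004983 = 28.38472873
C = P + S*exp(-qT) - K*exp(-rT)
C = 6.7894 + 27.97000000 - 28.38472873 = 6.3747

Answer: Call price = 6.3747


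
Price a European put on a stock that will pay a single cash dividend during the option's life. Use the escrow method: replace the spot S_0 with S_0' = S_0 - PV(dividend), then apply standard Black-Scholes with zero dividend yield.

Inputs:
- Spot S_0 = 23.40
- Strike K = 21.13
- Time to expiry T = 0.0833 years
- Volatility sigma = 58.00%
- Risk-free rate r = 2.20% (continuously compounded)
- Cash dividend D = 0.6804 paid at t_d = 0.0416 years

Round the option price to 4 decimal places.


Answer: Price = 0.7883

Derivation:
PV(D) = D * exp(-r * t_d) = 0.6804 * 0.99908522 = 0.67977758
S_0' = S_0 - PV(D) = 23.4000 - 0.67977758 = 22.72022242
d1 = (ln(S_0'/K) + (r + sigma^2/2)*T) / (sigma*sqrt(T)) = 0.52811363
d2 = d1 - sigma*sqrt(T) = 0.36071554
exp(-rT) = 0.99816908
N(-d1) = 0.29871024; N(-d2) = 0.35915605
P = K * exp(-rT) * N(-d2) - S_0' * N(-d1) = 21.1300 * 0.99816908 * 0.35915605 - 22.72022242 * 0.29871024 = 0.7883


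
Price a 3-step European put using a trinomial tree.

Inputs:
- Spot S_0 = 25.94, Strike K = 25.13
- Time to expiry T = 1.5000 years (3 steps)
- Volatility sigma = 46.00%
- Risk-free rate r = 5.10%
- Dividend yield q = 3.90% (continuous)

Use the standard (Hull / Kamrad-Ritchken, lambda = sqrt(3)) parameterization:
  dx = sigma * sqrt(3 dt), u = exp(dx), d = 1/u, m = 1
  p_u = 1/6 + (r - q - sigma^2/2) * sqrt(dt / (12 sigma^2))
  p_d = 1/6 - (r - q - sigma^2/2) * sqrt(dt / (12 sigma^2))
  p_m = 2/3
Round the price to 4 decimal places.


Answer: Price = V(0,0) = 4.3368

Derivation:
dt = T/N = 0.500000; dx = sigma*sqrt(3*dt) = 0.563383
u = exp(dx) = 1.756604; d = 1/u = 0.569280
p_u = 0.125043, p_m = 0.666667, p_d = 0.208290
Discount per step: exp(-r*dt) = 0.974822
Stock lattice S(k, j) with j the centered position index:
  k=0: S(0,+0) = 25.9400
  k=1: S(1,-1) = 14.7671; S(1,+0) = 25.9400; S(1,+1) = 45.5663
  k=2: S(2,-2) = 8.4066; S(2,-1) = 14.7671; S(2,+0) = 25.9400; S(2,+1) = 45.5663; S(2,+2) = 80.0420
  k=3: S(3,-3) = 4.7857; S(3,-2) = 8.4066; S(3,-1) = 14.7671; S(3,+0) = 25.9400; S(3,+1) = 45.5663; S(3,+2) = 80.0420; S(3,+3) = 140.6021
Terminal payoffs V(N, j) = max(K - S_T, 0):
  V(3,-3) = 20.344272; V(3,-2) = 16.723368; V(3,-1) = 10.362873; V(3,+0) = 0.000000; V(3,+1) = 0.000000; V(3,+2) = 0.000000; V(3,+3) = 0.000000
Backward induction: V(k, j) = exp(-r*dt) * [p_u * V(k+1, j+1) + p_m * V(k+1, j) + p_d * V(k+1, j-1)]
  V(2,-2) = exp(-r*dt) * [p_u*10.362873 + p_m*16.723368 + p_d*20.344272] = 16.262212
  V(2,-1) = exp(-r*dt) * [p_u*0.000000 + p_m*10.362873 + p_d*16.723368] = 10.130253
  V(2,+0) = exp(-r*dt) * [p_u*0.000000 + p_m*0.000000 + p_d*10.362873] = 2.104140
  V(2,+1) = exp(-r*dt) * [p_u*0.000000 + p_m*0.000000 + p_d*0.000000] = 0.000000
  V(2,+2) = exp(-r*dt) * [p_u*0.000000 + p_m*0.000000 + p_d*0.000000] = 0.000000
  V(1,-1) = exp(-r*dt) * [p_u*2.104140 + p_m*10.130253 + p_d*16.262212] = 10.141926
  V(1,+0) = exp(-r*dt) * [p_u*0.000000 + p_m*2.104140 + p_d*10.130253] = 3.424349
  V(1,+1) = exp(-r*dt) * [p_u*0.000000 + p_m*0.000000 + p_d*2.104140] = 0.427237
  V(0,+0) = exp(-r*dt) * [p_u*0.427237 + p_m*3.424349 + p_d*10.141926] = 4.336777


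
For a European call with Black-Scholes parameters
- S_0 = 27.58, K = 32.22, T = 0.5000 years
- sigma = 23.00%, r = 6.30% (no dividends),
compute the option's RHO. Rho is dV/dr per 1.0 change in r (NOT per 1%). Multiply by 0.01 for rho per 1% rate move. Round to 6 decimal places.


Answer: Rho = 3.112831

Derivation:
d1 = -0.6811068054; d2 = -0.8437413651
phi(d1) = 0.3163545270; exp(-qT) = 1.0000000000; exp(-rT) = 0.9689909565
N(d2) = 0.1994069736
Rho = K*T*exp(-rT)*N(d2) = 32.2200 * 0.5000 * 0.9689909565 * 0.1994069736 = 3.112831


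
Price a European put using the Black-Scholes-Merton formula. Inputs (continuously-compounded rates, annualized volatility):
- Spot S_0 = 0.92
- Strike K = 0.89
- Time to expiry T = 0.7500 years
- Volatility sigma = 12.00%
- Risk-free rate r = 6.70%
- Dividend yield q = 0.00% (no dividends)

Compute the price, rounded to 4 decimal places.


d1 = (ln(S/K) + (r - q + 0.5*sigma^2) * T) / (sigma * sqrt(T)) = 0.85449964
d2 = d1 - sigma * sqrt(T) = 0.75057659
exp(-rT) = 0.95099165; exp(-qT) = 1.00000000
P = K * exp(-rT) * N(-d2) - S_0 * exp(-qT) * N(-d1)
N(-d1) = 0.19641410; N(-d2) = 0.22645376
P = 0.8900 * 0.95099165 * 0.22645376 - 0.9200 * 1.00000000 * 0.19641410 = 0.0110

Answer: Price = 0.0110


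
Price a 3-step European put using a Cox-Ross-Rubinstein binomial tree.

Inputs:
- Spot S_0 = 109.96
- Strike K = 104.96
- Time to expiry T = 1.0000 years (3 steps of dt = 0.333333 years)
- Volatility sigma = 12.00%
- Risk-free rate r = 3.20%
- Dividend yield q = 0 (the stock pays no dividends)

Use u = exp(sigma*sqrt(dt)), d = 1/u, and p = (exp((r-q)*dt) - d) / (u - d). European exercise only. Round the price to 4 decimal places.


dt = T/N = 0.333333
u = exp(sigma*sqrt(dt)) = 1.071738; d = 1/u = 0.933063
p = (exp((r-q)*dt) - d) / (u - d) = 0.560017
Discount per step: exp(-r*dt) = 0.989390
Stock lattice S(k, i) with i counting down-moves:
  k=0: S(0,0) = 109.9600
  k=1: S(1,0) = 117.8484; S(1,1) = 102.5997
  k=2: S(2,0) = 126.3026; S(2,1) = 109.9600; S(2,2) = 95.7320
  k=3: S(3,0) = 135.3634; S(3,1) = 117.8484; S(3,2) = 102.5997; S(3,3) = 89.3240
Terminal payoffs V(N, i) = max(K - S_T, 0):
  V(3,0) = 0.000000; V(3,1) = 0.000000; V(3,2) = 2.360339; V(3,3) = 15.635968
Backward induction: V(k, i) = exp(-r*dt) * [p * V(k+1, i) + (1-p) * V(k+1, i+1)].
  V(2,0) = exp(-r*dt) * [p*0.000000 + (1-p)*0.000000] = 0.000000
  V(2,1) = exp(-r*dt) * [p*0.000000 + (1-p)*2.360339] = 1.027491
  V(2,2) = exp(-r*dt) * [p*2.360339 + (1-p)*15.635968] = 8.114379
  V(1,0) = exp(-r*dt) * [p*0.000000 + (1-p)*1.027491] = 0.447283
  V(1,1) = exp(-r*dt) * [p*1.027491 + (1-p)*8.114379] = 4.101619
  V(0,0) = exp(-r*dt) * [p*0.447283 + (1-p)*4.101619] = 2.033325

Answer: Price = V(0,0) = 2.0333


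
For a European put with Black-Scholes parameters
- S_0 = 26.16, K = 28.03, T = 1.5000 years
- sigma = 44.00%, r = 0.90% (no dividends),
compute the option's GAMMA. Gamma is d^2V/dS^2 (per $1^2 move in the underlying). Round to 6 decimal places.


Answer: Gamma = 0.027910

Derivation:
d1 = 0.1663726119; d2 = -0.3725151315
phi(d1) = 0.3934589817; exp(-qT) = 1.0000000000; exp(-rT) = 0.9865907163
Gamma = exp(-qT) * phi(d1) / (S * sigma * sqrt(T)) = 1.0000000000 * 0.3934589817 / (26.1600 * 0.4400 * 1.2247448714) = 0.027910


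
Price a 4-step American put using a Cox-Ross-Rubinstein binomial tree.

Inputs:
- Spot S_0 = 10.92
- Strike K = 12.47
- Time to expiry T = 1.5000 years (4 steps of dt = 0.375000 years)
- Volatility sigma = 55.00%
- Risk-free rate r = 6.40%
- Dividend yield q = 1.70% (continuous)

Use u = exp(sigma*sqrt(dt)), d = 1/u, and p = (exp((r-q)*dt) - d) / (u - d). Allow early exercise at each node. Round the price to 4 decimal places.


dt = T/N = 0.375000
u = exp(sigma*sqrt(dt)) = 1.400466; d = 1/u = 0.714048
p = (exp((r-q)*dt) - d) / (u - d) = 0.442490
Discount per step: exp(-r*dt) = 0.976286
Stock lattice S(k, i) with i counting down-moves:
  k=0: S(0,0) = 10.9200
  k=1: S(1,0) = 15.2931; S(1,1) = 7.7974
  k=2: S(2,0) = 21.4174; S(2,1) = 10.9200; S(2,2) = 5.5677
  k=3: S(3,0) = 29.9944; S(3,1) = 15.2931; S(3,2) = 7.7974; S(3,3) = 3.9756
  k=4: S(4,0) = 42.0061; S(4,1) = 21.4174; S(4,2) = 10.9200; S(4,3) = 5.5677; S(4,4) = 2.8388
Terminal payoffs V(N, i) = max(K - S_T, 0):
  V(4,0) = 0.000000; V(4,1) = 0.000000; V(4,2) = 1.550000; V(4,3) = 6.902276; V(4,4) = 9.631214
Backward induction: V(k, i) = exp(-r*dt) * [p * V(k+1, i) + (1-p) * V(k+1, i+1)]; then take max(V_cont, immediate exercise) for American.
  V(3,0) = exp(-r*dt) * [p*0.000000 + (1-p)*0.000000] = 0.000000; exercise = 0.000000; V(3,0) = max -> 0.000000
  V(3,1) = exp(-r*dt) * [p*0.000000 + (1-p)*1.550000] = 0.843648; exercise = 0.000000; V(3,1) = max -> 0.843648
  V(3,2) = exp(-r*dt) * [p*1.550000 + (1-p)*6.902276] = 4.426427; exercise = 4.672594; V(3,2) = max -> 4.672594
  V(3,3) = exp(-r*dt) * [p*6.902276 + (1-p)*9.631214] = 8.223924; exercise = 8.494377; V(3,3) = max -> 8.494377
  V(2,0) = exp(-r*dt) * [p*0.000000 + (1-p)*0.843648] = 0.459188; exercise = 0.000000; V(2,0) = max -> 0.459188
  V(2,1) = exp(-r*dt) * [p*0.843648 + (1-p)*4.672594] = 2.907694; exercise = 1.550000; V(2,1) = max -> 2.907694
  V(2,2) = exp(-r*dt) * [p*4.672594 + (1-p)*8.494377] = 6.641940; exercise = 6.902276; V(2,2) = max -> 6.902276
  V(1,0) = exp(-r*dt) * [p*0.459188 + (1-p)*2.907694] = 1.780993; exercise = 0.000000; V(1,0) = max -> 1.780993
  V(1,1) = exp(-r*dt) * [p*2.907694 + (1-p)*6.902276] = 5.012947; exercise = 4.672594; V(1,1) = max -> 5.012947
  V(0,0) = exp(-r*dt) * [p*1.780993 + (1-p)*5.012947] = 3.497874; exercise = 1.550000; V(0,0) = max -> 3.497874

Answer: Price = V(0,0) = 3.4979


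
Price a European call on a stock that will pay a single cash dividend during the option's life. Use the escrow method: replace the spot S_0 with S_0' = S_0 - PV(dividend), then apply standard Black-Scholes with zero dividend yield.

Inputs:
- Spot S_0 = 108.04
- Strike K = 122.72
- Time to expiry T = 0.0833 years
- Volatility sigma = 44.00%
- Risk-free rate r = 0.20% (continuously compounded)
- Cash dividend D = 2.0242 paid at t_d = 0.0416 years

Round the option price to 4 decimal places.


PV(D) = D * exp(-r * t_d) = 2.0242 * 0.99991680 = 2.02403159
S_0' = S_0 - PV(D) = 108.0400 - 2.02403159 = 106.01596841
d1 = (ln(S_0'/K) + (r + sigma^2/2)*T) / (sigma*sqrt(T)) = -1.08735941
d2 = d1 - sigma*sqrt(T) = -1.21435107
exp(-rT) = 0.99983341
N(d1) = 0.13843900; N(d2) = 0.11230685
C = S_0' * N(d1) - K * exp(-rT) * N(d2) = 106.01596841 * 0.13843900 - 122.7200 * 0.99983341 * 0.11230685 = 0.8967

Answer: Price = 0.8967


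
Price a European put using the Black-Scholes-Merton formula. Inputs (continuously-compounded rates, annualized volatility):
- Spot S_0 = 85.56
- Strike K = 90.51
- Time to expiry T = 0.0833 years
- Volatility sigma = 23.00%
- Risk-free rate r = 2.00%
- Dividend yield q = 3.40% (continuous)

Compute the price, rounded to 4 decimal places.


Answer: Price = 5.6652

Derivation:
d1 = (ln(S/K) + (r - q + 0.5*sigma^2) * T) / (sigma * sqrt(T)) = -0.83163165
d2 = d1 - sigma * sqrt(T) = -0.89801365
exp(-rT) = 0.99833539; exp(-qT) = 0.99717181
P = K * exp(-rT) * N(-d2) - S_0 * exp(-qT) * N(-d1)
N(-d1) = 0.79719155; N(-d2) = 0.81541086
P = 90.5100 * 0.99833539 * 0.81541086 - 85.5600 * 0.99717181 * 0.79719155 = 5.6652


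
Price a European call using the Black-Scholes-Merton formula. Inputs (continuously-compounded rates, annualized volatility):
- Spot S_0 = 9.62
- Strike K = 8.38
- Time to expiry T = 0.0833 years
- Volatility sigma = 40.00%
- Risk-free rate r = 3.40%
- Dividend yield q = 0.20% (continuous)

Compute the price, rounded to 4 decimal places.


Answer: Price = 1.3179

Derivation:
d1 = (ln(S/K) + (r - q + 0.5*sigma^2) * T) / (sigma * sqrt(T)) = 1.27613541
d2 = d1 - sigma * sqrt(T) = 1.16068845
exp(-rT) = 0.99717181; exp(-qT) = 0.99983341
C = S_0 * exp(-qT) * N(d1) - K * exp(-rT) * N(d2)
N(d1) = 0.89904617; N(d2) = 0.87711569
C = 9.6200 * 0.99983341 * 0.89904617 - 8.3800 * 0.99717181 * 0.87711569 = 1.3179


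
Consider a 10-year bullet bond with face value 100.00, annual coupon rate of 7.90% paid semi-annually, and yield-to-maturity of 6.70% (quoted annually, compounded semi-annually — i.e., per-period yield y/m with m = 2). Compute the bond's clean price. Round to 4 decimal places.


Coupon per period c = face * coupon_rate / m = 3.950000
Periods per year m = 2; per-period yield y/m = 0.033500
Number of cashflows N = 20
Cashflows (t years, CF_t, discount factor 1/(1+y/m)^(m*t), PV):
  t = 0.5000: CF_t = 3.950000, DF = 0.967586, PV = 3.821964
  t = 1.0000: CF_t = 3.950000, DF = 0.936222, PV = 3.698079
  t = 1.5000: CF_t = 3.950000, DF = 0.905876, PV = 3.578209
  t = 2.0000: CF_t = 3.950000, DF = 0.876512, PV = 3.462224
  t = 2.5000: CF_t = 3.950000, DF = 0.848101, PV = 3.349999
  t = 3.0000: CF_t = 3.950000, DF = 0.820611, PV = 3.241412
  t = 3.5000: CF_t = 3.950000, DF = 0.794011, PV = 3.136344
  t = 4.0000: CF_t = 3.950000, DF = 0.768274, PV = 3.034682
  t = 4.5000: CF_t = 3.950000, DF = 0.743371, PV = 2.936316
  t = 5.0000: CF_t = 3.950000, DF = 0.719275, PV = 2.841138
  t = 5.5000: CF_t = 3.950000, DF = 0.695961, PV = 2.749045
  t = 6.0000: CF_t = 3.950000, DF = 0.673402, PV = 2.659937
  t = 6.5000: CF_t = 3.950000, DF = 0.651574, PV = 2.573717
  t = 7.0000: CF_t = 3.950000, DF = 0.630454, PV = 2.490293
  t = 7.5000: CF_t = 3.950000, DF = 0.610018, PV = 2.409572
  t = 8.0000: CF_t = 3.950000, DF = 0.590245, PV = 2.331468
  t = 8.5000: CF_t = 3.950000, DF = 0.571113, PV = 2.255895
  t = 9.0000: CF_t = 3.950000, DF = 0.552601, PV = 2.182772
  t = 9.5000: CF_t = 3.950000, DF = 0.534689, PV = 2.112020
  t = 10.0000: CF_t = 103.950000, DF = 0.517357, PV = 53.779266
Price P = sum_t PV_t = 108.644351

Answer: Price = 108.6444


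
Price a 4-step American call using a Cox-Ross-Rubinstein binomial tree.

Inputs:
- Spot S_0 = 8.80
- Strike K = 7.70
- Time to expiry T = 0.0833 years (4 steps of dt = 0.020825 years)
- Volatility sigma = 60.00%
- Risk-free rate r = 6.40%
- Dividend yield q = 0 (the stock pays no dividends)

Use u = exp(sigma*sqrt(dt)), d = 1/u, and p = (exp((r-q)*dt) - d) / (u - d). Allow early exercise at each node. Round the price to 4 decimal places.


Answer: Price = V(0,0) = 1.3219

Derivation:
dt = T/N = 0.020825
u = exp(sigma*sqrt(dt)) = 1.090444; d = 1/u = 0.917057
p = (exp((r-q)*dt) - d) / (u - d) = 0.486059
Discount per step: exp(-r*dt) = 0.998668
Stock lattice S(k, i) with i counting down-moves:
  k=0: S(0,0) = 8.8000
  k=1: S(1,0) = 9.5959; S(1,1) = 8.0701
  k=2: S(2,0) = 10.4638; S(2,1) = 8.8000; S(2,2) = 7.4007
  k=3: S(3,0) = 11.4102; S(3,1) = 9.5959; S(3,2) = 8.0701; S(3,3) = 6.7869
  k=4: S(4,0) = 12.4422; S(4,1) = 10.4638; S(4,2) = 8.8000; S(4,3) = 7.4007; S(4,4) = 6.2240
Terminal payoffs V(N, i) = max(S_T - K, 0):
  V(4,0) = 4.742183; V(4,1) = 2.763805; V(4,2) = 1.100000; V(4,3) = 0.000000; V(4,4) = 0.000000
Backward induction: V(k, i) = exp(-r*dt) * [p * V(k+1, i) + (1-p) * V(k+1, i+1)]; then take max(V_cont, immediate exercise) for American.
  V(3,0) = exp(-r*dt) * [p*4.742183 + (1-p)*2.763805] = 3.720452; exercise = 3.710196; V(3,0) = max -> 3.720452
  V(3,1) = exp(-r*dt) * [p*2.763805 + (1-p)*1.100000] = 1.906165; exercise = 1.895910; V(3,1) = max -> 1.906165
  V(3,2) = exp(-r*dt) * [p*1.100000 + (1-p)*0.000000] = 0.533953; exercise = 0.370105; V(3,2) = max -> 0.533953
  V(3,3) = exp(-r*dt) * [p*0.000000 + (1-p)*0.000000] = 0.000000; exercise = 0.000000; V(3,3) = max -> 0.000000
  V(2,0) = exp(-r*dt) * [p*3.720452 + (1-p)*1.906165] = 2.784303; exercise = 2.763805; V(2,0) = max -> 2.784303
  V(2,1) = exp(-r*dt) * [p*1.906165 + (1-p)*0.533953] = 1.199330; exercise = 1.100000; V(2,1) = max -> 1.199330
  V(2,2) = exp(-r*dt) * [p*0.533953 + (1-p)*0.000000] = 0.259187; exercise = 0.000000; V(2,2) = max -> 0.259187
  V(1,0) = exp(-r*dt) * [p*2.784303 + (1-p)*1.199330] = 1.967097; exercise = 1.895910; V(1,0) = max -> 1.967097
  V(1,1) = exp(-r*dt) * [p*1.199330 + (1-p)*0.259187] = 0.715198; exercise = 0.370105; V(1,1) = max -> 0.715198
  V(0,0) = exp(-r*dt) * [p*1.967097 + (1-p)*0.715198] = 1.321932; exercise = 1.100000; V(0,0) = max -> 1.321932


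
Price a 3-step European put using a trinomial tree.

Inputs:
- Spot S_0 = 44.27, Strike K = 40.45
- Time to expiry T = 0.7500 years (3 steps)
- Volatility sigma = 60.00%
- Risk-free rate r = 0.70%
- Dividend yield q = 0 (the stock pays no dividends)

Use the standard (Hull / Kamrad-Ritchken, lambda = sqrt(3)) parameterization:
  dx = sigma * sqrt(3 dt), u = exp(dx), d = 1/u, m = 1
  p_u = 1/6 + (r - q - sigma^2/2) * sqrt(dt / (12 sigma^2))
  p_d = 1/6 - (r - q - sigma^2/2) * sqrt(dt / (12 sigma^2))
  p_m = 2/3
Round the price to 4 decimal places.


Answer: Price = V(0,0) = 6.5490

Derivation:
dt = T/N = 0.250000; dx = sigma*sqrt(3*dt) = 0.519615
u = exp(dx) = 1.681381; d = 1/u = 0.594749
p_u = 0.125049, p_m = 0.666667, p_d = 0.208284
Discount per step: exp(-r*dt) = 0.998252
Stock lattice S(k, j) with j the centered position index:
  k=0: S(0,+0) = 44.2700
  k=1: S(1,-1) = 26.3296; S(1,+0) = 44.2700; S(1,+1) = 74.4347
  k=2: S(2,-2) = 15.6595; S(2,-1) = 26.3296; S(2,+0) = 44.2700; S(2,+1) = 74.4347; S(2,+2) = 125.1531
  k=3: S(3,-3) = 9.3135; S(3,-2) = 15.6595; S(3,-1) = 26.3296; S(3,+0) = 44.2700; S(3,+1) = 74.4347; S(3,+2) = 125.1531; S(3,+3) = 210.4300
Terminal payoffs V(N, j) = max(K - S_T, 0):
  V(3,-3) = 31.136532; V(3,-2) = 24.790516; V(3,-1) = 14.120447; V(3,+0) = 0.000000; V(3,+1) = 0.000000; V(3,+2) = 0.000000; V(3,+3) = 0.000000
Backward induction: V(k, j) = exp(-r*dt) * [p_u * V(k+1, j+1) + p_m * V(k+1, j) + p_d * V(k+1, j-1)]
  V(2,-2) = exp(-r*dt) * [p_u*14.120447 + p_m*24.790516 + p_d*31.136532] = 24.734681
  V(2,-1) = exp(-r*dt) * [p_u*0.000000 + p_m*14.120447 + p_d*24.790516] = 14.551611
  V(2,+0) = exp(-r*dt) * [p_u*0.000000 + p_m*0.000000 + p_d*14.120447] = 2.935921
  V(2,+1) = exp(-r*dt) * [p_u*0.000000 + p_m*0.000000 + p_d*0.000000] = 0.000000
  V(2,+2) = exp(-r*dt) * [p_u*0.000000 + p_m*0.000000 + p_d*0.000000] = 0.000000
  V(1,-1) = exp(-r*dt) * [p_u*2.935921 + p_m*14.551611 + p_d*24.734681] = 15.193436
  V(1,+0) = exp(-r*dt) * [p_u*0.000000 + p_m*2.935921 + p_d*14.551611] = 4.979427
  V(1,+1) = exp(-r*dt) * [p_u*0.000000 + p_m*0.000000 + p_d*2.935921] = 0.610436
  V(0,+0) = exp(-r*dt) * [p_u*0.610436 + p_m*4.979427 + p_d*15.193436] = 6.549031


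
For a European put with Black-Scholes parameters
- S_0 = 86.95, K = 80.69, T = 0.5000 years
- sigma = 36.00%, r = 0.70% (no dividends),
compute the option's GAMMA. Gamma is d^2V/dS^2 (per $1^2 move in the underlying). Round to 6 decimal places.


Answer: Gamma = 0.016400

Derivation:
d1 = 0.4345508576; d2 = 0.1799924164
phi(d1) = 0.3629987976; exp(-qT) = 1.0000000000; exp(-rT) = 0.9965061179
Gamma = exp(-qT) * phi(d1) / (S * sigma * sqrt(T)) = 1.0000000000 * 0.3629987976 / (86.9500 * 0.3600 * 0.7071067812) = 0.016400


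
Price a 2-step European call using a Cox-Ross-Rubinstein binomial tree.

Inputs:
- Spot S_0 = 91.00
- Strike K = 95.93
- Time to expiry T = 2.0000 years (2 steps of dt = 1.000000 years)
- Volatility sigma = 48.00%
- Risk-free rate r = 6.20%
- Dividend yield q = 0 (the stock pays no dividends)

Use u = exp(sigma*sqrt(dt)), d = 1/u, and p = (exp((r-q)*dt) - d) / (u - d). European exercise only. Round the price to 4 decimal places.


dt = T/N = 1.000000
u = exp(sigma*sqrt(dt)) = 1.616074; d = 1/u = 0.618783
p = (exp((r-q)*dt) - d) / (u - d) = 0.446388
Discount per step: exp(-r*dt) = 0.939883
Stock lattice S(k, i) with i counting down-moves:
  k=0: S(0,0) = 91.0000
  k=1: S(1,0) = 147.0628; S(1,1) = 56.3093
  k=2: S(2,0) = 237.6644; S(2,1) = 91.0000; S(2,2) = 34.8433
Terminal payoffs V(N, i) = max(S_T - K, 0):
  V(2,0) = 141.734379; V(2,1) = 0.000000; V(2,2) = 0.000000
Backward induction: V(k, i) = exp(-r*dt) * [p * V(k+1, i) + (1-p) * V(k+1, i+1)].
  V(1,0) = exp(-r*dt) * [p*141.734379 + (1-p)*0.000000] = 59.465033
  V(1,1) = exp(-r*dt) * [p*0.000000 + (1-p)*0.000000] = 0.000000
  V(0,0) = exp(-r*dt) * [p*59.465033 + (1-p)*0.000000] = 24.948712

Answer: Price = V(0,0) = 24.9487


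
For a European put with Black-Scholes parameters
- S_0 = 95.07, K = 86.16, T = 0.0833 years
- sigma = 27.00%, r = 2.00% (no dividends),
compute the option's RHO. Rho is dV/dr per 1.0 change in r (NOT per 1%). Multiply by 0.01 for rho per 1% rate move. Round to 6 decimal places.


Answer: Rho = -0.763253

Derivation:
d1 = 1.3231629132; d2 = 1.2452362169
phi(d1) = 0.1662406934; exp(-qT) = 1.0000000000; exp(-rT) = 0.9983353870
N(-d2) = 0.1065224668
Rho = -K*T*exp(-rT)*N(-d2) = -86.1600 * 0.0833 * 0.9983353870 * 0.1065224668 = -0.763253


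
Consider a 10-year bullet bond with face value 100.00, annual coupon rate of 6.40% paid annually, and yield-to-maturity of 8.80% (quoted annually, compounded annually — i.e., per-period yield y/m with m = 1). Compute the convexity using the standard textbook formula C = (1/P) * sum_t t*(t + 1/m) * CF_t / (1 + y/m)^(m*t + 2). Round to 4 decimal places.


Coupon per period c = face * coupon_rate / m = 6.400000
Periods per year m = 1; per-period yield y/m = 0.088000
Number of cashflows N = 10
Cashflows (t years, CF_t, discount factor 1/(1+y/m)^(m*t), PV):
  t = 1.0000: CF_t = 6.400000, DF = 0.919118, PV = 5.882353
  t = 2.0000: CF_t = 6.400000, DF = 0.844777, PV = 5.406574
  t = 3.0000: CF_t = 6.400000, DF = 0.776450, PV = 4.969278
  t = 4.0000: CF_t = 6.400000, DF = 0.713649, PV = 4.567351
  t = 5.0000: CF_t = 6.400000, DF = 0.655927, PV = 4.197933
  t = 6.0000: CF_t = 6.400000, DF = 0.602874, PV = 3.858394
  t = 7.0000: CF_t = 6.400000, DF = 0.554112, PV = 3.546318
  t = 8.0000: CF_t = 6.400000, DF = 0.509294, PV = 3.259484
  t = 9.0000: CF_t = 6.400000, DF = 0.468101, PV = 2.995849
  t = 10.0000: CF_t = 106.400000, DF = 0.430240, PV = 45.777564
Price P = sum_t PV_t = 84.461098
Convexity numerator sum_t t*(t + 1/m) * CF_t / (1+y/m)^(m*t + 2):
  t = 1.0000: term = 9.938556
  t = 2.0000: term = 27.404106
  t = 3.0000: term = 50.375195
  t = 4.0000: term = 77.167885
  t = 5.0000: term = 106.389547
  t = 6.0000: term = 136.898315
  t = 7.0000: term = 167.767542
  t = 8.0000: term = 198.254711
  t = 9.0000: term = 227.774255
  t = 10.0000: term = 4253.902864
Convexity = (1/P) * sum = 5255.872977 / 84.461098 = 62.228329

Answer: Convexity = 62.2283


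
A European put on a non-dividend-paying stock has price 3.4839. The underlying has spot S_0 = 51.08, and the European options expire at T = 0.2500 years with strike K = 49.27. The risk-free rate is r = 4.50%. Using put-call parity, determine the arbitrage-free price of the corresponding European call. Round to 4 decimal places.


Answer: Call price = 5.8451

Derivation:
Put-call parity: C - P = S_0 * exp(-qT) - K * exp(-rT).
S_0 * exp(-qT) = 51.0800 * 1.00000000 = 51.08000000
K * exp(-rT) = 49.2700 * 0.98881304 = 48.71881871
C = P + S*exp(-qT) - K*exp(-rT)
C = 3.4839 + 51.08000000 - 48.71881871 = 5.8451


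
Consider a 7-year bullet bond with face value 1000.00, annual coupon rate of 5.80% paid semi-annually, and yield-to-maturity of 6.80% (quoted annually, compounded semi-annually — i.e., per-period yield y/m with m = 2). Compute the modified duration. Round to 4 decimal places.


Coupon per period c = face * coupon_rate / m = 29.000000
Periods per year m = 2; per-period yield y/m = 0.034000
Number of cashflows N = 14
Cashflows (t years, CF_t, discount factor 1/(1+y/m)^(m*t), PV):
  t = 0.5000: CF_t = 29.000000, DF = 0.967118, PV = 28.046422
  t = 1.0000: CF_t = 29.000000, DF = 0.935317, PV = 27.124199
  t = 1.5000: CF_t = 29.000000, DF = 0.904562, PV = 26.232301
  t = 2.0000: CF_t = 29.000000, DF = 0.874818, PV = 25.369730
  t = 2.5000: CF_t = 29.000000, DF = 0.846052, PV = 24.535522
  t = 3.0000: CF_t = 29.000000, DF = 0.818233, PV = 23.728745
  t = 3.5000: CF_t = 29.000000, DF = 0.791327, PV = 22.948496
  t = 4.0000: CF_t = 29.000000, DF = 0.765307, PV = 22.193903
  t = 4.5000: CF_t = 29.000000, DF = 0.740142, PV = 21.464123
  t = 5.0000: CF_t = 29.000000, DF = 0.715805, PV = 20.758339
  t = 5.5000: CF_t = 29.000000, DF = 0.692268, PV = 20.075764
  t = 6.0000: CF_t = 29.000000, DF = 0.669505, PV = 19.415632
  t = 6.5000: CF_t = 29.000000, DF = 0.647490, PV = 18.777207
  t = 7.0000: CF_t = 1029.000000, DF = 0.626199, PV = 644.358901
Price P = sum_t PV_t = 945.029283
First compute Macaulay numerator sum_t t * PV_t:
  t * PV_t at t = 0.5000: 14.023211
  t * PV_t at t = 1.0000: 27.124199
  t * PV_t at t = 1.5000: 39.348451
  t * PV_t at t = 2.0000: 50.739460
  t * PV_t at t = 2.5000: 61.338805
  t * PV_t at t = 3.0000: 71.186234
  t * PV_t at t = 3.5000: 80.319736
  t * PV_t at t = 4.0000: 88.775613
  t * PV_t at t = 4.5000: 96.588554
  t * PV_t at t = 5.0000: 103.791697
  t * PV_t at t = 5.5000: 110.416699
  t * PV_t at t = 6.0000: 116.493792
  t * PV_t at t = 6.5000: 122.051846
  t * PV_t at t = 7.0000: 4510.512307
Macaulay duration D = 5492.710604 / 945.029283 = 5.812212
Modified duration = D / (1 + y/m) = 5.812212 / (1 + 0.034000) = 5.621095

Answer: Modified duration = 5.6211


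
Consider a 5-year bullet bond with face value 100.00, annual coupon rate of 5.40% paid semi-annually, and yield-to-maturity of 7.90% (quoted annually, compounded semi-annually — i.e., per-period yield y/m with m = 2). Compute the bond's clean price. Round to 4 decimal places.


Answer: Price = 89.8361

Derivation:
Coupon per period c = face * coupon_rate / m = 2.700000
Periods per year m = 2; per-period yield y/m = 0.039500
Number of cashflows N = 10
Cashflows (t years, CF_t, discount factor 1/(1+y/m)^(m*t), PV):
  t = 0.5000: CF_t = 2.700000, DF = 0.962001, PV = 2.597403
  t = 1.0000: CF_t = 2.700000, DF = 0.925446, PV = 2.498704
  t = 1.5000: CF_t = 2.700000, DF = 0.890280, PV = 2.403755
  t = 2.0000: CF_t = 2.700000, DF = 0.856450, PV = 2.312415
  t = 2.5000: CF_t = 2.700000, DF = 0.823906, PV = 2.224546
  t = 3.0000: CF_t = 2.700000, DF = 0.792598, PV = 2.140015
  t = 3.5000: CF_t = 2.700000, DF = 0.762480, PV = 2.058696
  t = 4.0000: CF_t = 2.700000, DF = 0.733507, PV = 1.980468
  t = 4.5000: CF_t = 2.700000, DF = 0.705634, PV = 1.905212
  t = 5.0000: CF_t = 102.700000, DF = 0.678821, PV = 69.714884
Price P = sum_t PV_t = 89.836097


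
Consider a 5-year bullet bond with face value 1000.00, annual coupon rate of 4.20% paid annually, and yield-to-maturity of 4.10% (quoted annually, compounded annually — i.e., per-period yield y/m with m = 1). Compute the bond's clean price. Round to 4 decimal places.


Answer: Price = 1004.4393

Derivation:
Coupon per period c = face * coupon_rate / m = 42.000000
Periods per year m = 1; per-period yield y/m = 0.041000
Number of cashflows N = 5
Cashflows (t years, CF_t, discount factor 1/(1+y/m)^(m*t), PV):
  t = 1.0000: CF_t = 42.000000, DF = 0.960615, PV = 40.345821
  t = 2.0000: CF_t = 42.000000, DF = 0.922781, PV = 38.756793
  t = 3.0000: CF_t = 42.000000, DF = 0.886437, PV = 37.230349
  t = 4.0000: CF_t = 42.000000, DF = 0.851524, PV = 35.764024
  t = 5.0000: CF_t = 1042.000000, DF = 0.817987, PV = 852.342357
Price P = sum_t PV_t = 1004.439344


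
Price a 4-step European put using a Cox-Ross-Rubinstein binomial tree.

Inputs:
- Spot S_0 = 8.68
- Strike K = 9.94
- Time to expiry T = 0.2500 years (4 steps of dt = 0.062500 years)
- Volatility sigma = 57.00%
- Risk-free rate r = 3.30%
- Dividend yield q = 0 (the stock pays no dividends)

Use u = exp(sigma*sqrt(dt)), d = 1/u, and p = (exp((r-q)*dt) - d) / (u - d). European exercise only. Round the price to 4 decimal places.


Answer: Price = V(0,0) = 1.7962

Derivation:
dt = T/N = 0.062500
u = exp(sigma*sqrt(dt)) = 1.153153; d = 1/u = 0.867188
p = (exp((r-q)*dt) - d) / (u - d) = 0.471655
Discount per step: exp(-r*dt) = 0.997940
Stock lattice S(k, i) with i counting down-moves:
  k=0: S(0,0) = 8.6800
  k=1: S(1,0) = 10.0094; S(1,1) = 7.5272
  k=2: S(2,0) = 11.5423; S(2,1) = 8.6800; S(2,2) = 6.5275
  k=3: S(3,0) = 13.3101; S(3,1) = 10.0094; S(3,2) = 7.5272; S(3,3) = 5.6606
  k=4: S(4,0) = 15.3486; S(4,1) = 11.5423; S(4,2) = 8.6800; S(4,3) = 6.5275; S(4,4) = 4.9088
Terminal payoffs V(N, i) = max(K - S_T, 0):
  V(4,0) = 0.000000; V(4,1) = 0.000000; V(4,2) = 1.260000; V(4,3) = 3.412516; V(4,4) = 5.031239
Backward induction: V(k, i) = exp(-r*dt) * [p * V(k+1, i) + (1-p) * V(k+1, i+1)].
  V(3,0) = exp(-r*dt) * [p*0.000000 + (1-p)*0.000000] = 0.000000
  V(3,1) = exp(-r*dt) * [p*0.000000 + (1-p)*1.260000] = 0.664343
  V(3,2) = exp(-r*dt) * [p*1.260000 + (1-p)*3.412516] = 2.392332
  V(3,3) = exp(-r*dt) * [p*3.412516 + (1-p)*5.031239] = 4.258967
  V(2,0) = exp(-r*dt) * [p*0.000000 + (1-p)*0.664343] = 0.350279
  V(2,1) = exp(-r*dt) * [p*0.664343 + (1-p)*2.392332] = 1.574067
  V(2,2) = exp(-r*dt) * [p*2.392332 + (1-p)*4.258967] = 3.371598
  V(1,0) = exp(-r*dt) * [p*0.350279 + (1-p)*1.574067] = 0.994808
  V(1,1) = exp(-r*dt) * [p*1.574067 + (1-p)*3.371598] = 2.518584
  V(0,0) = exp(-r*dt) * [p*0.994808 + (1-p)*2.518584] = 1.796179


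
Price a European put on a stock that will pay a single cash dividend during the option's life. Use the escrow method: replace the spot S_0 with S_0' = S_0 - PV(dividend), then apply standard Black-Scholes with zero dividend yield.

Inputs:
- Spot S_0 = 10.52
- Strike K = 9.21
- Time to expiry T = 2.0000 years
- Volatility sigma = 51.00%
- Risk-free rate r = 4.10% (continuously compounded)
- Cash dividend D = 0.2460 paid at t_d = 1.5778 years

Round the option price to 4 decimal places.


PV(D) = D * exp(-r * t_d) = 0.2460 * 0.93735819 = 0.23059011
S_0' = S_0 - PV(D) = 10.5200 - 0.23059011 = 10.28940989
d1 = (ln(S_0'/K) + (r + sigma^2/2)*T) / (sigma*sqrt(T)) = 0.62797370
d2 = d1 - sigma*sqrt(T) = -0.09327522
exp(-rT) = 0.92127196
N(-d1) = 0.26501059; N(-d2) = 0.53715754
P = K * exp(-rT) * N(-d2) - S_0' * N(-d1) = 9.2100 * 0.92127196 * 0.53715754 - 10.28940989 * 0.26501059 = 1.8309

Answer: Price = 1.8309


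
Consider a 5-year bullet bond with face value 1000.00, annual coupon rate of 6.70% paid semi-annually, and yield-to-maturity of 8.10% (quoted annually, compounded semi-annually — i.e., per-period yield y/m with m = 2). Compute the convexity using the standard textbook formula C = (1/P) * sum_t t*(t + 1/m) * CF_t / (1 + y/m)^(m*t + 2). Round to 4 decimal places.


Answer: Convexity = 20.7648

Derivation:
Coupon per period c = face * coupon_rate / m = 33.500000
Periods per year m = 2; per-period yield y/m = 0.040500
Number of cashflows N = 10
Cashflows (t years, CF_t, discount factor 1/(1+y/m)^(m*t), PV):
  t = 0.5000: CF_t = 33.500000, DF = 0.961076, PV = 32.196060
  t = 1.0000: CF_t = 33.500000, DF = 0.923668, PV = 30.942873
  t = 1.5000: CF_t = 33.500000, DF = 0.887715, PV = 29.738465
  t = 2.0000: CF_t = 33.500000, DF = 0.853162, PV = 28.580937
  t = 2.5000: CF_t = 33.500000, DF = 0.819954, PV = 27.468465
  t = 3.0000: CF_t = 33.500000, DF = 0.788039, PV = 26.399293
  t = 3.5000: CF_t = 33.500000, DF = 0.757365, PV = 25.371738
  t = 4.0000: CF_t = 33.500000, DF = 0.727886, PV = 24.384179
  t = 4.5000: CF_t = 33.500000, DF = 0.699554, PV = 23.435059
  t = 5.0000: CF_t = 1033.500000, DF = 0.672325, PV = 694.847718
Price P = sum_t PV_t = 943.364786
Convexity numerator sum_t t*(t + 1/m) * CF_t / (1+y/m)^(m*t + 2):
  t = 0.5000: term = 14.869233
  t = 1.0000: term = 42.871406
  t = 1.5000: term = 82.405394
  t = 2.0000: term = 131.996466
  t = 2.5000: term = 190.288034
  t = 3.0000: term = 256.033875
  t = 3.5000: term = 328.090822
  t = 4.0000: term = 405.411876
  t = 4.5000: term = 487.039736
  t = 5.0000: term = 17649.733826
Convexity = (1/P) * sum = 19588.740668 / 943.364786 = 20.764757
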